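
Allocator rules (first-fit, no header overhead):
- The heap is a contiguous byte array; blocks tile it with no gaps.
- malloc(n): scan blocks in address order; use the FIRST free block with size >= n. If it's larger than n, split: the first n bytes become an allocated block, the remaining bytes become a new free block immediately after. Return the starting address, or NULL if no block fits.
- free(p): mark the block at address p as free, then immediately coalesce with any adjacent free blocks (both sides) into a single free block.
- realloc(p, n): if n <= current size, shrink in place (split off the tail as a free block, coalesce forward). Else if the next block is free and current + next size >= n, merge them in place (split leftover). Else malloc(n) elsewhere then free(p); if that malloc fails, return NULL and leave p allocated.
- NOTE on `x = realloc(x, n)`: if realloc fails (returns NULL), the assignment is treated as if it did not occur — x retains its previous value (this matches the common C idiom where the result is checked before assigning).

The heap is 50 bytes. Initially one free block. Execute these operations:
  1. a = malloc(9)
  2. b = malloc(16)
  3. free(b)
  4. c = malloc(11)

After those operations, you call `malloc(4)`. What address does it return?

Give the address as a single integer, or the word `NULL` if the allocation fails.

Answer: 20

Derivation:
Op 1: a = malloc(9) -> a = 0; heap: [0-8 ALLOC][9-49 FREE]
Op 2: b = malloc(16) -> b = 9; heap: [0-8 ALLOC][9-24 ALLOC][25-49 FREE]
Op 3: free(b) -> (freed b); heap: [0-8 ALLOC][9-49 FREE]
Op 4: c = malloc(11) -> c = 9; heap: [0-8 ALLOC][9-19 ALLOC][20-49 FREE]
malloc(4): first-fit scan over [0-8 ALLOC][9-19 ALLOC][20-49 FREE] -> 20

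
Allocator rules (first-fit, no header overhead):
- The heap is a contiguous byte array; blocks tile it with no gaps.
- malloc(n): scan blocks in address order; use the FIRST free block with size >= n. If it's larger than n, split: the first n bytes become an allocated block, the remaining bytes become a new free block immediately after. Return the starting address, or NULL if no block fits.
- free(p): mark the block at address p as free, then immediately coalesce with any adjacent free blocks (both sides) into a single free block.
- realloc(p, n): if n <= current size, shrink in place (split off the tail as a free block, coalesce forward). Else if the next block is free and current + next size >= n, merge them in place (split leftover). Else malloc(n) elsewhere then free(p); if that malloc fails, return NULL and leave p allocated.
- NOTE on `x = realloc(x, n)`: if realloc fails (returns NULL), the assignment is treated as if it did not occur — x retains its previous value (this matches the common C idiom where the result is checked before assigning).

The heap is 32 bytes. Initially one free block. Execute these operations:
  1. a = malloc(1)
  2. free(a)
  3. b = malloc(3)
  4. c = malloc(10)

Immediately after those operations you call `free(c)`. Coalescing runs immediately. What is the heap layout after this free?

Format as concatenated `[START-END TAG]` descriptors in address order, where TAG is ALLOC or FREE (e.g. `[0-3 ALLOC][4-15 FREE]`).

Op 1: a = malloc(1) -> a = 0; heap: [0-0 ALLOC][1-31 FREE]
Op 2: free(a) -> (freed a); heap: [0-31 FREE]
Op 3: b = malloc(3) -> b = 0; heap: [0-2 ALLOC][3-31 FREE]
Op 4: c = malloc(10) -> c = 3; heap: [0-2 ALLOC][3-12 ALLOC][13-31 FREE]
free(c): c = 3 -> block [3-12 ALLOC]; mark free, coalesce with adjacent free neighbors -> [0-2 ALLOC][3-31 FREE]

Answer: [0-2 ALLOC][3-31 FREE]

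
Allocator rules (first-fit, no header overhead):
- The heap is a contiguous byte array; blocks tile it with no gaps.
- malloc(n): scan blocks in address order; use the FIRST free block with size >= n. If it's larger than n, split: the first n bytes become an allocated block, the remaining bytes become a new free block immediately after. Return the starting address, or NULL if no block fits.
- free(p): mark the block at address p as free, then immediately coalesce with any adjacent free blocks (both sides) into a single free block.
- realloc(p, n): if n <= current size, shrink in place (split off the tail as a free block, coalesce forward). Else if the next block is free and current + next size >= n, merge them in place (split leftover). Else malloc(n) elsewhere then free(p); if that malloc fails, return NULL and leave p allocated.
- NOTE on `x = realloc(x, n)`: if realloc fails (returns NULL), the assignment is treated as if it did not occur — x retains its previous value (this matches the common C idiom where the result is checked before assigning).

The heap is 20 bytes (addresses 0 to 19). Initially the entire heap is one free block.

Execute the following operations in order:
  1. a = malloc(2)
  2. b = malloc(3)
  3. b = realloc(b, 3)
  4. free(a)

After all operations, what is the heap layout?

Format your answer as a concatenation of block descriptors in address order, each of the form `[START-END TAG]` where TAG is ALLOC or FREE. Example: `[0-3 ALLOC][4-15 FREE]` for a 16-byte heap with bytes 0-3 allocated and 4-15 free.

Op 1: a = malloc(2) -> a = 0; heap: [0-1 ALLOC][2-19 FREE]
Op 2: b = malloc(3) -> b = 2; heap: [0-1 ALLOC][2-4 ALLOC][5-19 FREE]
Op 3: b = realloc(b, 3) -> b = 2; heap: [0-1 ALLOC][2-4 ALLOC][5-19 FREE]
Op 4: free(a) -> (freed a); heap: [0-1 FREE][2-4 ALLOC][5-19 FREE]

Answer: [0-1 FREE][2-4 ALLOC][5-19 FREE]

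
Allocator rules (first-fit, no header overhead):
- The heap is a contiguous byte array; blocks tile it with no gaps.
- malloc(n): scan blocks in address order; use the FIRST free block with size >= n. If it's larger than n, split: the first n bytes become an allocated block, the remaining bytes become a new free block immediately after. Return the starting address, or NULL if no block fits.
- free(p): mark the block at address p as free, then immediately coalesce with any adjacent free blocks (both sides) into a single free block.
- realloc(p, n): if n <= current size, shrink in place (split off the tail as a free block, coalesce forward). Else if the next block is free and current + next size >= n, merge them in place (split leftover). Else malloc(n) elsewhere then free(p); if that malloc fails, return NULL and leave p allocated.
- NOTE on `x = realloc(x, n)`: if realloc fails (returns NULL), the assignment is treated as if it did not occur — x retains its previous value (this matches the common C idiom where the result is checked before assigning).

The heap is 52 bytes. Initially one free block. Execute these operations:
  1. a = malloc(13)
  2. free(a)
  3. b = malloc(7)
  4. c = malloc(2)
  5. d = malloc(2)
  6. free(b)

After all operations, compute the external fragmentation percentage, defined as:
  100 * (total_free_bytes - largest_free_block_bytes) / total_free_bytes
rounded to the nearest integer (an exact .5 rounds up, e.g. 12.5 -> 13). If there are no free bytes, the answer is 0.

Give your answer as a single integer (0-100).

Answer: 15

Derivation:
Op 1: a = malloc(13) -> a = 0; heap: [0-12 ALLOC][13-51 FREE]
Op 2: free(a) -> (freed a); heap: [0-51 FREE]
Op 3: b = malloc(7) -> b = 0; heap: [0-6 ALLOC][7-51 FREE]
Op 4: c = malloc(2) -> c = 7; heap: [0-6 ALLOC][7-8 ALLOC][9-51 FREE]
Op 5: d = malloc(2) -> d = 9; heap: [0-6 ALLOC][7-8 ALLOC][9-10 ALLOC][11-51 FREE]
Op 6: free(b) -> (freed b); heap: [0-6 FREE][7-8 ALLOC][9-10 ALLOC][11-51 FREE]
Free blocks: [7 41] total_free=48 largest=41 -> 100*(48-41)/48 = 700/48 ≈ 14.583 -> rounds to 15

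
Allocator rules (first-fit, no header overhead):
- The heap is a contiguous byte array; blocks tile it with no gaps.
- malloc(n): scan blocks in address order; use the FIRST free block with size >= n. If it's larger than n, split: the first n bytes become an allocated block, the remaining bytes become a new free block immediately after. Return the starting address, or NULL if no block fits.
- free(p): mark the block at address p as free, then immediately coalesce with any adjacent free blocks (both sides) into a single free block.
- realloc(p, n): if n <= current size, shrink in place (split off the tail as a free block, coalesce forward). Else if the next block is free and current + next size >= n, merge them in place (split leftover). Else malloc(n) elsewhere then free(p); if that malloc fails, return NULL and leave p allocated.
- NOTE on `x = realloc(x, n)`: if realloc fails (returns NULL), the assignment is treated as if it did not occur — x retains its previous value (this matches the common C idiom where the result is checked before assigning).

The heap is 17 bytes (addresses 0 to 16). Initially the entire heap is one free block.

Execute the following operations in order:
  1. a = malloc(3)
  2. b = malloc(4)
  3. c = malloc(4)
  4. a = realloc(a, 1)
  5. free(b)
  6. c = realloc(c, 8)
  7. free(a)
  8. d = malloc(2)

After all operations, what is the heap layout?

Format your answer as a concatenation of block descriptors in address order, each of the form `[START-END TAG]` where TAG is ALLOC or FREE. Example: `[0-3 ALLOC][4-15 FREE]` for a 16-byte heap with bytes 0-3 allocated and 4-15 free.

Answer: [0-1 ALLOC][2-6 FREE][7-14 ALLOC][15-16 FREE]

Derivation:
Op 1: a = malloc(3) -> a = 0; heap: [0-2 ALLOC][3-16 FREE]
Op 2: b = malloc(4) -> b = 3; heap: [0-2 ALLOC][3-6 ALLOC][7-16 FREE]
Op 3: c = malloc(4) -> c = 7; heap: [0-2 ALLOC][3-6 ALLOC][7-10 ALLOC][11-16 FREE]
Op 4: a = realloc(a, 1) -> a = 0; heap: [0-0 ALLOC][1-2 FREE][3-6 ALLOC][7-10 ALLOC][11-16 FREE]
Op 5: free(b) -> (freed b); heap: [0-0 ALLOC][1-6 FREE][7-10 ALLOC][11-16 FREE]
Op 6: c = realloc(c, 8) -> c = 7; heap: [0-0 ALLOC][1-6 FREE][7-14 ALLOC][15-16 FREE]
Op 7: free(a) -> (freed a); heap: [0-6 FREE][7-14 ALLOC][15-16 FREE]
Op 8: d = malloc(2) -> d = 0; heap: [0-1 ALLOC][2-6 FREE][7-14 ALLOC][15-16 FREE]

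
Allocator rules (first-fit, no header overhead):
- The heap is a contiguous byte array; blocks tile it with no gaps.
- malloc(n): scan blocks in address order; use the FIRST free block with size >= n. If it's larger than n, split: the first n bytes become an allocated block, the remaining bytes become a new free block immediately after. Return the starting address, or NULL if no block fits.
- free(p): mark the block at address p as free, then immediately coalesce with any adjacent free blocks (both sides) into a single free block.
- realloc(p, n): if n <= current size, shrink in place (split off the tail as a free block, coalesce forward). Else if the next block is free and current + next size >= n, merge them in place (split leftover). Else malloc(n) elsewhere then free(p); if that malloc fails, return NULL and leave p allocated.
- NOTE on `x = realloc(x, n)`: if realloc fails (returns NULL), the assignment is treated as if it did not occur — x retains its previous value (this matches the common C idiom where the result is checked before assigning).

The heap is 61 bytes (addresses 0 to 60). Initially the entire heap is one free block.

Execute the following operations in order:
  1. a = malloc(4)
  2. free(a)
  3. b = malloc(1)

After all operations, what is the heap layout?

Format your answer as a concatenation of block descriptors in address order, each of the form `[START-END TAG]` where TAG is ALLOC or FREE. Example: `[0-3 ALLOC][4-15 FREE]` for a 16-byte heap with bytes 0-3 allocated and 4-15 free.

Op 1: a = malloc(4) -> a = 0; heap: [0-3 ALLOC][4-60 FREE]
Op 2: free(a) -> (freed a); heap: [0-60 FREE]
Op 3: b = malloc(1) -> b = 0; heap: [0-0 ALLOC][1-60 FREE]

Answer: [0-0 ALLOC][1-60 FREE]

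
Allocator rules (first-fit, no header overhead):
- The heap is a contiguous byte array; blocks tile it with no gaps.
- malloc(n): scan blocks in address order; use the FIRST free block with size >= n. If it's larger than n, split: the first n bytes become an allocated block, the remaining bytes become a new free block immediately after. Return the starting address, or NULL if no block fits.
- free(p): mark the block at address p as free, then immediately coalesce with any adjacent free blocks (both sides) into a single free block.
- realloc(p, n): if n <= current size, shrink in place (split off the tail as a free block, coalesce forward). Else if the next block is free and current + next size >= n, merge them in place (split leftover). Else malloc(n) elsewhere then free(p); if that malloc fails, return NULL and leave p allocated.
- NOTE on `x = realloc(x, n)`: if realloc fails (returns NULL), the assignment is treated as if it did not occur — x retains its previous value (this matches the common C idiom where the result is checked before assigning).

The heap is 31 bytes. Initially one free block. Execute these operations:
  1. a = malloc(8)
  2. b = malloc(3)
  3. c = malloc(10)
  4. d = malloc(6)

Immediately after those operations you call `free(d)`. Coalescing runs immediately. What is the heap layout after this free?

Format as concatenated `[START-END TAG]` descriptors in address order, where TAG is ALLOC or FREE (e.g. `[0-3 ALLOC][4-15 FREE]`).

Answer: [0-7 ALLOC][8-10 ALLOC][11-20 ALLOC][21-30 FREE]

Derivation:
Op 1: a = malloc(8) -> a = 0; heap: [0-7 ALLOC][8-30 FREE]
Op 2: b = malloc(3) -> b = 8; heap: [0-7 ALLOC][8-10 ALLOC][11-30 FREE]
Op 3: c = malloc(10) -> c = 11; heap: [0-7 ALLOC][8-10 ALLOC][11-20 ALLOC][21-30 FREE]
Op 4: d = malloc(6) -> d = 21; heap: [0-7 ALLOC][8-10 ALLOC][11-20 ALLOC][21-26 ALLOC][27-30 FREE]
free(d): d = 21 -> block [21-26 ALLOC]; mark free, coalesce with adjacent free neighbors -> [0-7 ALLOC][8-10 ALLOC][11-20 ALLOC][21-30 FREE]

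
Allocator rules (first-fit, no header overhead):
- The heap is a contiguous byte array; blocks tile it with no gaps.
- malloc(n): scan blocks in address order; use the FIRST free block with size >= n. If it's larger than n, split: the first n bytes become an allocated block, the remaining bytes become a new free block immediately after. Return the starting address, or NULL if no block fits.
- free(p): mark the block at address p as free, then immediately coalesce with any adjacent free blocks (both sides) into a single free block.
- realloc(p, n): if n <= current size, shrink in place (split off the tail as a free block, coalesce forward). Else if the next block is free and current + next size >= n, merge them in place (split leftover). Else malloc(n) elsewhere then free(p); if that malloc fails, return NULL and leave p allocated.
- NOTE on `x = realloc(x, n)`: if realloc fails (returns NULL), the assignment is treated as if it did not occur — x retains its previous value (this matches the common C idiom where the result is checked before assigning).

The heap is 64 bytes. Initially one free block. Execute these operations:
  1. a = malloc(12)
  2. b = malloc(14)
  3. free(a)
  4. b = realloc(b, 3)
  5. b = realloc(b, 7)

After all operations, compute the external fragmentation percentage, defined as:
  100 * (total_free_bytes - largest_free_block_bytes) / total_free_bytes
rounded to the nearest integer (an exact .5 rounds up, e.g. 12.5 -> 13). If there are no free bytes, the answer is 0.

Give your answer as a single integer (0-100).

Op 1: a = malloc(12) -> a = 0; heap: [0-11 ALLOC][12-63 FREE]
Op 2: b = malloc(14) -> b = 12; heap: [0-11 ALLOC][12-25 ALLOC][26-63 FREE]
Op 3: free(a) -> (freed a); heap: [0-11 FREE][12-25 ALLOC][26-63 FREE]
Op 4: b = realloc(b, 3) -> b = 12; heap: [0-11 FREE][12-14 ALLOC][15-63 FREE]
Op 5: b = realloc(b, 7) -> b = 12; heap: [0-11 FREE][12-18 ALLOC][19-63 FREE]
Free blocks: [12 45] total_free=57 largest=45 -> 100*(57-45)/57 = 1200/57 ≈ 21.053 -> rounds to 21

Answer: 21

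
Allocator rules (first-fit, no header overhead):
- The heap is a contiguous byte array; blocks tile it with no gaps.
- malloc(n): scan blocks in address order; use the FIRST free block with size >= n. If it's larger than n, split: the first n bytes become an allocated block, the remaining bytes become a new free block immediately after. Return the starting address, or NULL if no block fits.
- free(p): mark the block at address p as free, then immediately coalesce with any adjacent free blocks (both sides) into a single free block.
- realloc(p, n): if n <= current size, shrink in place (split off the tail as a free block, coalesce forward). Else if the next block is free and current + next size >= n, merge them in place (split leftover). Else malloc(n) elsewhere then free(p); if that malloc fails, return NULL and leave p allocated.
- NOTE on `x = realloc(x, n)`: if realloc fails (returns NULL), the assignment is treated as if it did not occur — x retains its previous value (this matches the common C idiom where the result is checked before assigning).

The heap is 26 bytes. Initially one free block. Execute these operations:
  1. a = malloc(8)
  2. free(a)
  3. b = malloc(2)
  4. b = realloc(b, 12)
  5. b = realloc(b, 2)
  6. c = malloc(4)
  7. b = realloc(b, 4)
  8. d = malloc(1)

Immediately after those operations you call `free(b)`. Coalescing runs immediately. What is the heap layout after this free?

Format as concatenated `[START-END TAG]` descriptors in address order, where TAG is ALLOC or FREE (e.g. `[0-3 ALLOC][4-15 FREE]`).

Op 1: a = malloc(8) -> a = 0; heap: [0-7 ALLOC][8-25 FREE]
Op 2: free(a) -> (freed a); heap: [0-25 FREE]
Op 3: b = malloc(2) -> b = 0; heap: [0-1 ALLOC][2-25 FREE]
Op 4: b = realloc(b, 12) -> b = 0; heap: [0-11 ALLOC][12-25 FREE]
Op 5: b = realloc(b, 2) -> b = 0; heap: [0-1 ALLOC][2-25 FREE]
Op 6: c = malloc(4) -> c = 2; heap: [0-1 ALLOC][2-5 ALLOC][6-25 FREE]
Op 7: b = realloc(b, 4) -> b = 6; heap: [0-1 FREE][2-5 ALLOC][6-9 ALLOC][10-25 FREE]
Op 8: d = malloc(1) -> d = 0; heap: [0-0 ALLOC][1-1 FREE][2-5 ALLOC][6-9 ALLOC][10-25 FREE]
free(b): b = 6 -> block [6-9 ALLOC]; mark free, coalesce with adjacent free neighbors -> [0-0 ALLOC][1-1 FREE][2-5 ALLOC][6-25 FREE]

Answer: [0-0 ALLOC][1-1 FREE][2-5 ALLOC][6-25 FREE]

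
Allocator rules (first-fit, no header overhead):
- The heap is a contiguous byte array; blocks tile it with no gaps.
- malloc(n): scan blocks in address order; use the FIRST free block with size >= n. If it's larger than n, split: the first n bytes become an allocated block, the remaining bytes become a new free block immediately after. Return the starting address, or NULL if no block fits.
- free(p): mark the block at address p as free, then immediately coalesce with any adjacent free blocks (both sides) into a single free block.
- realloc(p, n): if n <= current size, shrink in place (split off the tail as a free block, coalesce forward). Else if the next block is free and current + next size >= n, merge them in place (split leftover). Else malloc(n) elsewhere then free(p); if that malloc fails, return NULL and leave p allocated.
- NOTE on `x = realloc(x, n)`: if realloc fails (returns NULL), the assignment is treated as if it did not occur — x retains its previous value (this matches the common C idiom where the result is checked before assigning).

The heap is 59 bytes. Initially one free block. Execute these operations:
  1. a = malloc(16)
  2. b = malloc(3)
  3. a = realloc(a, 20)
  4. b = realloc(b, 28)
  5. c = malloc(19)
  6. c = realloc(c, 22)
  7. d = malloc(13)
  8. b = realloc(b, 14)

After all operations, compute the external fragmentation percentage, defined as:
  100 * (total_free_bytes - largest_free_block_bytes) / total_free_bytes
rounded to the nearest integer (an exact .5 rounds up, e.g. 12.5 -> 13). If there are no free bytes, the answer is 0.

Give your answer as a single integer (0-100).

Answer: 25

Derivation:
Op 1: a = malloc(16) -> a = 0; heap: [0-15 ALLOC][16-58 FREE]
Op 2: b = malloc(3) -> b = 16; heap: [0-15 ALLOC][16-18 ALLOC][19-58 FREE]
Op 3: a = realloc(a, 20) -> a = 19; heap: [0-15 FREE][16-18 ALLOC][19-38 ALLOC][39-58 FREE]
Op 4: b = realloc(b, 28) -> NULL (b unchanged); heap: [0-15 FREE][16-18 ALLOC][19-38 ALLOC][39-58 FREE]
Op 5: c = malloc(19) -> c = 39; heap: [0-15 FREE][16-18 ALLOC][19-38 ALLOC][39-57 ALLOC][58-58 FREE]
Op 6: c = realloc(c, 22) -> NULL (c unchanged); heap: [0-15 FREE][16-18 ALLOC][19-38 ALLOC][39-57 ALLOC][58-58 FREE]
Op 7: d = malloc(13) -> d = 0; heap: [0-12 ALLOC][13-15 FREE][16-18 ALLOC][19-38 ALLOC][39-57 ALLOC][58-58 FREE]
Op 8: b = realloc(b, 14) -> NULL (b unchanged); heap: [0-12 ALLOC][13-15 FREE][16-18 ALLOC][19-38 ALLOC][39-57 ALLOC][58-58 FREE]
Free blocks: [3 1] total_free=4 largest=3 -> 100*(4-3)/4 = 100/4 = 25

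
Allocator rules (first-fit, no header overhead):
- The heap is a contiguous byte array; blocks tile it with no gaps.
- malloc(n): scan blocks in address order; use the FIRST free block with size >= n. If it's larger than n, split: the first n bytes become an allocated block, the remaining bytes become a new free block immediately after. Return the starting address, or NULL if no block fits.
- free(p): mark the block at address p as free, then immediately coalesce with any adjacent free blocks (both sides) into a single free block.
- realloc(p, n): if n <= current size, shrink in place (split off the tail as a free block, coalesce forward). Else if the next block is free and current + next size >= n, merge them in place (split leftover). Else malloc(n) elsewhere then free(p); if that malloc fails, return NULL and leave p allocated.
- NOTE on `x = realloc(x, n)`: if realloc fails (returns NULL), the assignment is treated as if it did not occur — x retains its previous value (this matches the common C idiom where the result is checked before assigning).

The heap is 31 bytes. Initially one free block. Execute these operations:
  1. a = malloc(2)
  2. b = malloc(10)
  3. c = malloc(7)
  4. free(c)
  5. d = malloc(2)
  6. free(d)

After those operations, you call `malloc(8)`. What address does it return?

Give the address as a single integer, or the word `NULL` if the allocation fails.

Answer: 12

Derivation:
Op 1: a = malloc(2) -> a = 0; heap: [0-1 ALLOC][2-30 FREE]
Op 2: b = malloc(10) -> b = 2; heap: [0-1 ALLOC][2-11 ALLOC][12-30 FREE]
Op 3: c = malloc(7) -> c = 12; heap: [0-1 ALLOC][2-11 ALLOC][12-18 ALLOC][19-30 FREE]
Op 4: free(c) -> (freed c); heap: [0-1 ALLOC][2-11 ALLOC][12-30 FREE]
Op 5: d = malloc(2) -> d = 12; heap: [0-1 ALLOC][2-11 ALLOC][12-13 ALLOC][14-30 FREE]
Op 6: free(d) -> (freed d); heap: [0-1 ALLOC][2-11 ALLOC][12-30 FREE]
malloc(8): first-fit scan over [0-1 ALLOC][2-11 ALLOC][12-30 FREE] -> 12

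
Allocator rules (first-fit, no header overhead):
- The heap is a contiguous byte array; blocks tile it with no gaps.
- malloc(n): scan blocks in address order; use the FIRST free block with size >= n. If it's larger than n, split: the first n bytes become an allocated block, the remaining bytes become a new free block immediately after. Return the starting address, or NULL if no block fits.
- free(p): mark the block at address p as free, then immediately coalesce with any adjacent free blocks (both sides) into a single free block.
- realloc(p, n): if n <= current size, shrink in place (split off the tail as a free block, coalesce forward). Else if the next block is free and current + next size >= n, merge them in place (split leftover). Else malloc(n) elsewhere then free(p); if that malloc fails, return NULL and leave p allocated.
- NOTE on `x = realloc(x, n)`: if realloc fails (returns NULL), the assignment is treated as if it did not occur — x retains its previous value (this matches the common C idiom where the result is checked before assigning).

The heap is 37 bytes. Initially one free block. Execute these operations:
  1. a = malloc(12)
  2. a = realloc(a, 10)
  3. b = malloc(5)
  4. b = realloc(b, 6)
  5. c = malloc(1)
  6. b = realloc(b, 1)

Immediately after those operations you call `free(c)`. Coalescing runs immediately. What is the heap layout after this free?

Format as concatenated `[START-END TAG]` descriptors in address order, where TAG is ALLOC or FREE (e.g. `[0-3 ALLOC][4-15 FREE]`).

Answer: [0-9 ALLOC][10-10 ALLOC][11-36 FREE]

Derivation:
Op 1: a = malloc(12) -> a = 0; heap: [0-11 ALLOC][12-36 FREE]
Op 2: a = realloc(a, 10) -> a = 0; heap: [0-9 ALLOC][10-36 FREE]
Op 3: b = malloc(5) -> b = 10; heap: [0-9 ALLOC][10-14 ALLOC][15-36 FREE]
Op 4: b = realloc(b, 6) -> b = 10; heap: [0-9 ALLOC][10-15 ALLOC][16-36 FREE]
Op 5: c = malloc(1) -> c = 16; heap: [0-9 ALLOC][10-15 ALLOC][16-16 ALLOC][17-36 FREE]
Op 6: b = realloc(b, 1) -> b = 10; heap: [0-9 ALLOC][10-10 ALLOC][11-15 FREE][16-16 ALLOC][17-36 FREE]
free(c): c = 16 -> block [16-16 ALLOC]; mark free, coalesce with adjacent free neighbors -> [0-9 ALLOC][10-10 ALLOC][11-36 FREE]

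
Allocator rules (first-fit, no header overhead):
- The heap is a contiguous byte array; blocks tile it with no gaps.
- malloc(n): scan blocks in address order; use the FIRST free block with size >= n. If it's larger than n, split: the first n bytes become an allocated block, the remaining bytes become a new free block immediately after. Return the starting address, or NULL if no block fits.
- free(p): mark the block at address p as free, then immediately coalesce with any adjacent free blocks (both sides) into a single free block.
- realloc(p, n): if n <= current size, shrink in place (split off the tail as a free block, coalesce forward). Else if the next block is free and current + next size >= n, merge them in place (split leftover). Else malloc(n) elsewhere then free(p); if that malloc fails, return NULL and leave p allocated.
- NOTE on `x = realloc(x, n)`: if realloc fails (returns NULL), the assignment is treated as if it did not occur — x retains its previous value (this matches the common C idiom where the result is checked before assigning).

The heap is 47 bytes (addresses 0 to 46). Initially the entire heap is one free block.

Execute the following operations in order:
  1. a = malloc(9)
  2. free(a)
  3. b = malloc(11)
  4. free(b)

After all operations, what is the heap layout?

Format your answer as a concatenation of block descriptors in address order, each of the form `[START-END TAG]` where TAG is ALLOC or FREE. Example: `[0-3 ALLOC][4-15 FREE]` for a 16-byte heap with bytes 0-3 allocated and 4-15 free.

Op 1: a = malloc(9) -> a = 0; heap: [0-8 ALLOC][9-46 FREE]
Op 2: free(a) -> (freed a); heap: [0-46 FREE]
Op 3: b = malloc(11) -> b = 0; heap: [0-10 ALLOC][11-46 FREE]
Op 4: free(b) -> (freed b); heap: [0-46 FREE]

Answer: [0-46 FREE]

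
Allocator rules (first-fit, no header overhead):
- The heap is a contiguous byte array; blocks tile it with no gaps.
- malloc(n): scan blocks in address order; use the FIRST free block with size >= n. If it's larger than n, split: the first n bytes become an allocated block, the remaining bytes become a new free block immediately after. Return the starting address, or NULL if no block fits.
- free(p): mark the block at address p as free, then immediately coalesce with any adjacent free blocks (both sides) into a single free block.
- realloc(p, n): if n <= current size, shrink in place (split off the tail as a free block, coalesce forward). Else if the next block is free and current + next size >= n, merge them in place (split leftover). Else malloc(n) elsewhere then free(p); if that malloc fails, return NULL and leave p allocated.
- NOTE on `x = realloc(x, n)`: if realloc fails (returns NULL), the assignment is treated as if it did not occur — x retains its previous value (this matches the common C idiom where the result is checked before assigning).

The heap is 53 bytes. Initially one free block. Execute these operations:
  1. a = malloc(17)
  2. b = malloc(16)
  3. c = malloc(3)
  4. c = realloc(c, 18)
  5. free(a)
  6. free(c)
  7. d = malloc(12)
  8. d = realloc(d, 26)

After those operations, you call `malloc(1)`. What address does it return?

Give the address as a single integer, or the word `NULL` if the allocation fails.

Op 1: a = malloc(17) -> a = 0; heap: [0-16 ALLOC][17-52 FREE]
Op 2: b = malloc(16) -> b = 17; heap: [0-16 ALLOC][17-32 ALLOC][33-52 FREE]
Op 3: c = malloc(3) -> c = 33; heap: [0-16 ALLOC][17-32 ALLOC][33-35 ALLOC][36-52 FREE]
Op 4: c = realloc(c, 18) -> c = 33; heap: [0-16 ALLOC][17-32 ALLOC][33-50 ALLOC][51-52 FREE]
Op 5: free(a) -> (freed a); heap: [0-16 FREE][17-32 ALLOC][33-50 ALLOC][51-52 FREE]
Op 6: free(c) -> (freed c); heap: [0-16 FREE][17-32 ALLOC][33-52 FREE]
Op 7: d = malloc(12) -> d = 0; heap: [0-11 ALLOC][12-16 FREE][17-32 ALLOC][33-52 FREE]
Op 8: d = realloc(d, 26) -> NULL (d unchanged); heap: [0-11 ALLOC][12-16 FREE][17-32 ALLOC][33-52 FREE]
malloc(1): first-fit scan over [0-11 ALLOC][12-16 FREE][17-32 ALLOC][33-52 FREE] -> 12

Answer: 12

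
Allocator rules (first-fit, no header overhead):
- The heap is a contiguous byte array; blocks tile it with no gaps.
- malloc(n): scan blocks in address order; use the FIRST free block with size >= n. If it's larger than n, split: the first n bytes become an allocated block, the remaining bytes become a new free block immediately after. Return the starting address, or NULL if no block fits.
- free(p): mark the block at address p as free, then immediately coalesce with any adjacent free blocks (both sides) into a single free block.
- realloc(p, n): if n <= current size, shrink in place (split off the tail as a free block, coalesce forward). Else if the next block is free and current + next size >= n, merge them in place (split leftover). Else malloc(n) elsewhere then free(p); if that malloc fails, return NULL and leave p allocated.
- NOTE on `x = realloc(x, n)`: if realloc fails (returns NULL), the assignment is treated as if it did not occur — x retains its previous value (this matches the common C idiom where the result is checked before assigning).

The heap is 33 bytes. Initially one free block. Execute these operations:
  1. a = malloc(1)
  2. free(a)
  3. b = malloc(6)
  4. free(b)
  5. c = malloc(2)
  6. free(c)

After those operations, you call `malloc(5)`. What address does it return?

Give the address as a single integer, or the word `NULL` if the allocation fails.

Op 1: a = malloc(1) -> a = 0; heap: [0-0 ALLOC][1-32 FREE]
Op 2: free(a) -> (freed a); heap: [0-32 FREE]
Op 3: b = malloc(6) -> b = 0; heap: [0-5 ALLOC][6-32 FREE]
Op 4: free(b) -> (freed b); heap: [0-32 FREE]
Op 5: c = malloc(2) -> c = 0; heap: [0-1 ALLOC][2-32 FREE]
Op 6: free(c) -> (freed c); heap: [0-32 FREE]
malloc(5): first-fit scan over [0-32 FREE] -> 0

Answer: 0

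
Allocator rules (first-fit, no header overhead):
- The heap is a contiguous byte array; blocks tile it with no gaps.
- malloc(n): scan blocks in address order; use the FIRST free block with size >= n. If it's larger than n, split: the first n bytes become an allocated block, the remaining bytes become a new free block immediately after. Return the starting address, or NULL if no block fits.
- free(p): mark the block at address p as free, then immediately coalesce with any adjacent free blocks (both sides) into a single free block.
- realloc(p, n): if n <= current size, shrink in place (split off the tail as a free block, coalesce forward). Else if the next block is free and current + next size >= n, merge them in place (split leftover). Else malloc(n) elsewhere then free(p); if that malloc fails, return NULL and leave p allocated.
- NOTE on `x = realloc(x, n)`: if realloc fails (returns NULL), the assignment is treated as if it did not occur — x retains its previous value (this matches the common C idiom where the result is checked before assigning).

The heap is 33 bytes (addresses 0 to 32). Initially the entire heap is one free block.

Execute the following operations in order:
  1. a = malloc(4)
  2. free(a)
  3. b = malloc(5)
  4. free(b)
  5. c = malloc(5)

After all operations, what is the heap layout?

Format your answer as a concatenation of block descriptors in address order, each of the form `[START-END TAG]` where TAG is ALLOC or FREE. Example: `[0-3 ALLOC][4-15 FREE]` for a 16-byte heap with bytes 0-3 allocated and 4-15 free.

Answer: [0-4 ALLOC][5-32 FREE]

Derivation:
Op 1: a = malloc(4) -> a = 0; heap: [0-3 ALLOC][4-32 FREE]
Op 2: free(a) -> (freed a); heap: [0-32 FREE]
Op 3: b = malloc(5) -> b = 0; heap: [0-4 ALLOC][5-32 FREE]
Op 4: free(b) -> (freed b); heap: [0-32 FREE]
Op 5: c = malloc(5) -> c = 0; heap: [0-4 ALLOC][5-32 FREE]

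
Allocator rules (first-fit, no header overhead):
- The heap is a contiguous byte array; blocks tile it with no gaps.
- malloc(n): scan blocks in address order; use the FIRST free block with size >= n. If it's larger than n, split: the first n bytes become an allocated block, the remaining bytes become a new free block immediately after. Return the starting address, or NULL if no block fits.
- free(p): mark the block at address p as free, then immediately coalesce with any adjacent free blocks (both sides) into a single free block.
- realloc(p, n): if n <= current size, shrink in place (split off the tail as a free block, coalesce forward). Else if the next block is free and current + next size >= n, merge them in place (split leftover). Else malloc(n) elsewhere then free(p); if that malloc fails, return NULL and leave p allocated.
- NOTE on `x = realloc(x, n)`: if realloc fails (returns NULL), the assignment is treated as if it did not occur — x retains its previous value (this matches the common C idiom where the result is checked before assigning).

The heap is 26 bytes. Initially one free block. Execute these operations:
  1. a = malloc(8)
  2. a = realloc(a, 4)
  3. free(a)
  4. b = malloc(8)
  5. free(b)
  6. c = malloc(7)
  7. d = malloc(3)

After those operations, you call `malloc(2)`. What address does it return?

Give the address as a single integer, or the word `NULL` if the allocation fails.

Op 1: a = malloc(8) -> a = 0; heap: [0-7 ALLOC][8-25 FREE]
Op 2: a = realloc(a, 4) -> a = 0; heap: [0-3 ALLOC][4-25 FREE]
Op 3: free(a) -> (freed a); heap: [0-25 FREE]
Op 4: b = malloc(8) -> b = 0; heap: [0-7 ALLOC][8-25 FREE]
Op 5: free(b) -> (freed b); heap: [0-25 FREE]
Op 6: c = malloc(7) -> c = 0; heap: [0-6 ALLOC][7-25 FREE]
Op 7: d = malloc(3) -> d = 7; heap: [0-6 ALLOC][7-9 ALLOC][10-25 FREE]
malloc(2): first-fit scan over [0-6 ALLOC][7-9 ALLOC][10-25 FREE] -> 10

Answer: 10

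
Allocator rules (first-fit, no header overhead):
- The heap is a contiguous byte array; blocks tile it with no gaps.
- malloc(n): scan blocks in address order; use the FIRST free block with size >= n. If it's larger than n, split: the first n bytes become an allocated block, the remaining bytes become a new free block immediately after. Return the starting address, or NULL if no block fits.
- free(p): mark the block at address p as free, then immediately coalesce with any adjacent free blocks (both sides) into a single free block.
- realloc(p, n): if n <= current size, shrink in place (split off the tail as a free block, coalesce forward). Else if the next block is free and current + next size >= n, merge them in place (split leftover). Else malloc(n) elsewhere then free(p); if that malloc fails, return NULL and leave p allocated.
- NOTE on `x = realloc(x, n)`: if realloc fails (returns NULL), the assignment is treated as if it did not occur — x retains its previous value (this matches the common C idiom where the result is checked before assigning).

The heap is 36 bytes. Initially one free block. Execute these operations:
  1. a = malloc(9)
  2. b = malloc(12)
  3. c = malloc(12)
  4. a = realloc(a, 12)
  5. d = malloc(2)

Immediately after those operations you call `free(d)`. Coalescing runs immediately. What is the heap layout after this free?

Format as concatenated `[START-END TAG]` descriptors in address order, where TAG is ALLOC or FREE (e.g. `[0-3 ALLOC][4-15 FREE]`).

Op 1: a = malloc(9) -> a = 0; heap: [0-8 ALLOC][9-35 FREE]
Op 2: b = malloc(12) -> b = 9; heap: [0-8 ALLOC][9-20 ALLOC][21-35 FREE]
Op 3: c = malloc(12) -> c = 21; heap: [0-8 ALLOC][9-20 ALLOC][21-32 ALLOC][33-35 FREE]
Op 4: a = realloc(a, 12) -> NULL (a unchanged); heap: [0-8 ALLOC][9-20 ALLOC][21-32 ALLOC][33-35 FREE]
Op 5: d = malloc(2) -> d = 33; heap: [0-8 ALLOC][9-20 ALLOC][21-32 ALLOC][33-34 ALLOC][35-35 FREE]
free(d): d = 33 -> block [33-34 ALLOC]; mark free, coalesce with adjacent free neighbors -> [0-8 ALLOC][9-20 ALLOC][21-32 ALLOC][33-35 FREE]

Answer: [0-8 ALLOC][9-20 ALLOC][21-32 ALLOC][33-35 FREE]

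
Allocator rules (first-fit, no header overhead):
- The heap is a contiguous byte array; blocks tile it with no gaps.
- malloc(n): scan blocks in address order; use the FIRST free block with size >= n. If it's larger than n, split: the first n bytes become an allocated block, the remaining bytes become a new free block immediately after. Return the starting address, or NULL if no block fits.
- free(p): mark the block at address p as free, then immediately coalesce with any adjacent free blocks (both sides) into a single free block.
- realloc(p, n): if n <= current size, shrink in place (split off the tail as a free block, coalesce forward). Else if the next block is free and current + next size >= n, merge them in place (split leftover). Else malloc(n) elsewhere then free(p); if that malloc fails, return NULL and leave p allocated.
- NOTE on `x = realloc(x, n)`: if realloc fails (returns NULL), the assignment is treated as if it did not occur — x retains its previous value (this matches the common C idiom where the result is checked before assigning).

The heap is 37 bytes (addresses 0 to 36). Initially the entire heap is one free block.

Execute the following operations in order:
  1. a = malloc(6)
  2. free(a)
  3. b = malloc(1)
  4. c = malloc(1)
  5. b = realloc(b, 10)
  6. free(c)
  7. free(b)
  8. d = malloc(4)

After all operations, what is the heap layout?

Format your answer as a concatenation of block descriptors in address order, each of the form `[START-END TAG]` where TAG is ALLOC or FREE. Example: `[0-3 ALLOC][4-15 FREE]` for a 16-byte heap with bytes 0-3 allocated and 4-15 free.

Answer: [0-3 ALLOC][4-36 FREE]

Derivation:
Op 1: a = malloc(6) -> a = 0; heap: [0-5 ALLOC][6-36 FREE]
Op 2: free(a) -> (freed a); heap: [0-36 FREE]
Op 3: b = malloc(1) -> b = 0; heap: [0-0 ALLOC][1-36 FREE]
Op 4: c = malloc(1) -> c = 1; heap: [0-0 ALLOC][1-1 ALLOC][2-36 FREE]
Op 5: b = realloc(b, 10) -> b = 2; heap: [0-0 FREE][1-1 ALLOC][2-11 ALLOC][12-36 FREE]
Op 6: free(c) -> (freed c); heap: [0-1 FREE][2-11 ALLOC][12-36 FREE]
Op 7: free(b) -> (freed b); heap: [0-36 FREE]
Op 8: d = malloc(4) -> d = 0; heap: [0-3 ALLOC][4-36 FREE]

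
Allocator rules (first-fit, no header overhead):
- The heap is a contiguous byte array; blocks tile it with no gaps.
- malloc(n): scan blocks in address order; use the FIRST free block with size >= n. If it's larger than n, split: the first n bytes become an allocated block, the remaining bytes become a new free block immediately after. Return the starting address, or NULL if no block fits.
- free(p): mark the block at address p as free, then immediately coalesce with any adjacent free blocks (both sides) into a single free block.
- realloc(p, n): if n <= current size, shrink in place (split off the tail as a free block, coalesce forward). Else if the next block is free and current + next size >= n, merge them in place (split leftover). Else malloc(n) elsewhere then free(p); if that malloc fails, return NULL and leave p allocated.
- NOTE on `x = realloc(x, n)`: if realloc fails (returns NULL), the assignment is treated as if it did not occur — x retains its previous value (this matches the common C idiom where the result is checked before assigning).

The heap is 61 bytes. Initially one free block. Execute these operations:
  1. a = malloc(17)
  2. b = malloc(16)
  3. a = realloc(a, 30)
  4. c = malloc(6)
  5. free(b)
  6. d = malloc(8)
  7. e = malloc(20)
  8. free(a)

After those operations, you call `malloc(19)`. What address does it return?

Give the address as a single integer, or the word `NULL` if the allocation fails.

Answer: NULL

Derivation:
Op 1: a = malloc(17) -> a = 0; heap: [0-16 ALLOC][17-60 FREE]
Op 2: b = malloc(16) -> b = 17; heap: [0-16 ALLOC][17-32 ALLOC][33-60 FREE]
Op 3: a = realloc(a, 30) -> NULL (a unchanged); heap: [0-16 ALLOC][17-32 ALLOC][33-60 FREE]
Op 4: c = malloc(6) -> c = 33; heap: [0-16 ALLOC][17-32 ALLOC][33-38 ALLOC][39-60 FREE]
Op 5: free(b) -> (freed b); heap: [0-16 ALLOC][17-32 FREE][33-38 ALLOC][39-60 FREE]
Op 6: d = malloc(8) -> d = 17; heap: [0-16 ALLOC][17-24 ALLOC][25-32 FREE][33-38 ALLOC][39-60 FREE]
Op 7: e = malloc(20) -> e = 39; heap: [0-16 ALLOC][17-24 ALLOC][25-32 FREE][33-38 ALLOC][39-58 ALLOC][59-60 FREE]
Op 8: free(a) -> (freed a); heap: [0-16 FREE][17-24 ALLOC][25-32 FREE][33-38 ALLOC][39-58 ALLOC][59-60 FREE]
malloc(19): first-fit scan over [0-16 FREE][17-24 ALLOC][25-32 FREE][33-38 ALLOC][39-58 ALLOC][59-60 FREE] -> NULL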